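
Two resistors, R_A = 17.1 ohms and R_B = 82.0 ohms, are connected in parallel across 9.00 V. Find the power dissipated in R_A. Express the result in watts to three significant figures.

4.74 W

R_A sits directly across the source, so P = V²/R with V = 9.00 V.
P_R_A = V² / R_A = (9.00)² / 17.1 Ω = 4.737 W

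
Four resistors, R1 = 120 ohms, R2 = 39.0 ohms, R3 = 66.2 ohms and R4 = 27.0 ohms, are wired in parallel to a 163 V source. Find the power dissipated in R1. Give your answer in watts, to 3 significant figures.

221 W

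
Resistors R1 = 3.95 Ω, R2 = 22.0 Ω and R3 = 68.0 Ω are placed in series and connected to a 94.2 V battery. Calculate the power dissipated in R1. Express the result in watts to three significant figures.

Since the resistors are in series they all carry the loop current I = V/R_total; the power in any one is I²R.
R_total = 3.95 + 22.0 + 68.0 = 93.95 Ω
I = V / R_total = 94.2 / 93.95 = 1.003 A
P_R1 = I² × R1 = (1.003)² × 3.95 = 3.971 W

3.97 W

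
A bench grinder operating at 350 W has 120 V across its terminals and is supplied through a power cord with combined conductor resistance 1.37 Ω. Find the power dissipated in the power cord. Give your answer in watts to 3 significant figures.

11.7 W

The power cord is a series resistance carrying the load current; its dissipation is I²R_line.
I = P / V = 350 / 120 = 2.917 A through the power cord.
P_line = I² R_line = (2.917)² × 1.37 = 11.65 W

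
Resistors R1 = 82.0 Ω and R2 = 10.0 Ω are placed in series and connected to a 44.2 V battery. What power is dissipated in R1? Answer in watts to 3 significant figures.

18.9 W

Every series element carries the same I. Get I from the total resistance, then P = I² × R1.
R_total = 82.0 + 10.0 = 92.00 Ω
I = V / R_total = 44.2 / 92.00 = 0.4804 A
P_R1 = I² × R1 = (0.4804)² × 82.0 = 18.93 W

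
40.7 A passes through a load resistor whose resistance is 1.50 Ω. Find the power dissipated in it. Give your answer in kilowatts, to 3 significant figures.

2.48 kW

The current through and the resistance of the element are both given; use P = I²R.
P = (40.70 A)² × 1.50 Ω = 2485 W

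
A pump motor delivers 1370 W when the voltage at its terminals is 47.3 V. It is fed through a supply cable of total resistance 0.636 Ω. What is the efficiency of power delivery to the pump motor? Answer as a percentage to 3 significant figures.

72.0 %

I = P / V = 1370 / 47.3 = 28.96 A through the supply cable.
P_line = I² R_line = (28.96)² × 0.636 = 533.6 W
P_source = P_load + P_line = 1370 + 533.6 = 1904 W
η = P_load / P_source = 1370 / 1904 = 0.7197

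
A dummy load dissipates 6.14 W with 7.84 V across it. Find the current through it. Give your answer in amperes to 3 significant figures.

0.783 A

The two known quantities fix the third via I = P / V.
I = 6.14 / 7.84 = 0.7832 A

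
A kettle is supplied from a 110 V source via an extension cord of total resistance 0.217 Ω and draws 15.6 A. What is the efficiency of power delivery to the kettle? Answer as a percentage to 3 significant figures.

96.9 %

The extension cord carries the full 15.6 A.
P_line = I² R_line = (15.60)² × 0.217 = 52.81 W
P_source = V I = 110 × 15.60 = 1716 W; P_load = 1663 W
η = P_load / P_source = 1663 / 1716 = 0.9692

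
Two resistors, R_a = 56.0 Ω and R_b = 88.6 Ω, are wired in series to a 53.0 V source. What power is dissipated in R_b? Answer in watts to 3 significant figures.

In a series string the same current flows through every resistor — find that current, then P = I²R for the one we want.
R_total = 56.0 + 88.6 = 144.6 Ω
I = V / R_total = 53.0 / 144.6 = 0.3665 A
P_R_b = I² × R_b = (0.3665)² × 88.6 = 11.90 W

11.9 W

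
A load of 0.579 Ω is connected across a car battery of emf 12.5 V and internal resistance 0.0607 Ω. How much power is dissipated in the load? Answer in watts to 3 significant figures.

221 W

Find the circuit current first, then P = I²R for the load (series elements share I).
I = ε / (r + R) = 12.5 / (0.0607 + 0.579) = 19.54 A
P_load = I² R = (19.54)² × 0.579 = 221.1 W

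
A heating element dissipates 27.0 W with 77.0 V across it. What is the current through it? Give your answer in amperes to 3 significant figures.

Inverting the appropriate power form: I = P / V.
I = 27.0 / 77.0 = 0.3506 A

0.351 A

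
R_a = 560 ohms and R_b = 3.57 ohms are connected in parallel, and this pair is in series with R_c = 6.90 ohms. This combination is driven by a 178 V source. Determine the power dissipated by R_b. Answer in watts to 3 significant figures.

Reduce the parallel combination to a single R_p; the circuit then becomes R_p in series with the remaining resistor.
R_p = (560×3.57)/(560+3.57) = 3.547 Ω
R_total = R_p + 6.90 = 3.547 + 6.90 = 10.45 Ω
I = V / R_total = 178 / 10.45 = 17.04 A
Voltage across the parallel pair: V_p = I × R_p = 17.04 × 3.547 = 60.44 V
R_b has V_p across it, so P = V_p²/R_b.
P_R_b = (60.44)² / 3.57 = 1023 W

1020 W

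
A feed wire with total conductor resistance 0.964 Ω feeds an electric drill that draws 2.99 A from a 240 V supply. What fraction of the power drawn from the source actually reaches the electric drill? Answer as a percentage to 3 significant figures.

98.8 %

The feed wire carries the full 2.99 A.
P_line = I² R_line = (2.990)² × 0.964 = 8.618 W
P_source = V I = 240 × 2.990 = 717.6 W; P_load = 709.0 W
η = P_load / P_source = 709.0 / 717.6 = 0.9880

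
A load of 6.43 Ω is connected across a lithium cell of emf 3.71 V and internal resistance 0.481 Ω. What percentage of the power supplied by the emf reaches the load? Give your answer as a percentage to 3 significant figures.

Both r and R carry the same current, so the power split is just the resistance split: η = R/(R+r).
η = R / (R + r) = 6.43 / (6.43 + 0.481) = 0.9304

93.0 %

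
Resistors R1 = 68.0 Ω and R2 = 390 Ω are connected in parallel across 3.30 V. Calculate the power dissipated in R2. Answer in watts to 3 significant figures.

0.0279 W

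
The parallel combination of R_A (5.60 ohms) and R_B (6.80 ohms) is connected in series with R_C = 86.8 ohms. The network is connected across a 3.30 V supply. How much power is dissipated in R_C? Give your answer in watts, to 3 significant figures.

Collapse the R_A‖R_B pair into one equivalent R_p; then R_p and R_C form a series string.
R_p = (5.60×6.80)/(5.60+6.80) = 3.071 Ω
R_total = R_p + 86.8 = 3.071 + 86.8 = 89.87 Ω
I = V / R_total = 3.30 / 89.87 = 0.03672 A
R_C is the series element, so its power is I²R.
P_R_C = (0.03672)² × 86.8 = 0.1170 W

0.117 W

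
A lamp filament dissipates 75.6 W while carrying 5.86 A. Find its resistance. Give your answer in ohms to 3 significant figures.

2.20 Ω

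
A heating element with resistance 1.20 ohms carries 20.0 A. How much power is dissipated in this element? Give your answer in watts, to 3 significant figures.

480 W

Knowing I and R, the power is just I²R — no need to find V first.
P = (20.00 A)² × 1.20 Ω = 480.0 W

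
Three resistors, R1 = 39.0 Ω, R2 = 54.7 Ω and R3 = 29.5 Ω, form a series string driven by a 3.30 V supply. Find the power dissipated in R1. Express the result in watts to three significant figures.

The current is common to all series resistors; compute it, then apply P = I²R for the target.
R_total = 39.0 + 54.7 + 29.5 = 123.2 Ω
I = V / R_total = 3.30 / 123.2 = 0.02679 A
P_R1 = I² × R1 = (0.02679)² × 39.0 = 0.02798 W

0.0280 W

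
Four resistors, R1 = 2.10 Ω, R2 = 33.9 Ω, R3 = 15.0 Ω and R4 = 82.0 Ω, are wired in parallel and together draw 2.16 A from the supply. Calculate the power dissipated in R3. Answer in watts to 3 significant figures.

Only the total current is stated, so first find the parallel equivalent to get the voltage across the combination.
1/R_eq = 1/2.10 + 1/33.9 + 1/15.0 + 1/82.0 ⇒ R_eq = 1.711 Ω
V = I_total × R_eq = 2.160 × 1.711 = 3.695 V
P_R3 = V² / R3 = (3.695)² / 15.0 = 0.9103 W

0.910 W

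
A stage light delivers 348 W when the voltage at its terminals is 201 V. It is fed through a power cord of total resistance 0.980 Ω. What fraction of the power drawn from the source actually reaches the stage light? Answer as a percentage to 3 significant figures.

99.2 %

I = P / V = 348 / 201 = 1.731 A through the power cord.
P_line = I² R_line = (1.731)² × 0.980 = 2.938 W
P_source = P_load + P_line = 348.0 + 2.938 = 350.9 W
η = P_load / P_source = 348.0 / 350.9 = 0.9916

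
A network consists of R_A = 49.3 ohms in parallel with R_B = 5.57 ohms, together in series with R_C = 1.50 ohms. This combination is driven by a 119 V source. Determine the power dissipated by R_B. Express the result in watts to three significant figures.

First find R_p for the parallel pair, then treat R_p + R_C as a series loop.
R_p = (49.3×5.57)/(49.3+5.57) = 5.005 Ω
R_total = R_p + 1.50 = 5.005 + 1.50 = 6.505 Ω
I = V / R_total = 119 / 6.505 = 18.29 A
Voltage across the parallel pair: V_p = I × R_p = 18.29 × 5.005 = 91.56 V
R_B sits across V_p; its power is V_p²/R.
P_R_B = (91.56)² / 5.57 = 1505 W

1500 W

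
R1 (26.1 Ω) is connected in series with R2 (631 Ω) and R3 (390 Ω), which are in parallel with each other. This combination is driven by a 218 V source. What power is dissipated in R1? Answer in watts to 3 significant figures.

Collapse R2‖R3 to a single equivalent, reducing the network to two series elements.
R_p = (631×390)/(631+390) = 241.0 Ω
R_total = 26.1 + 241.0 = 267.1 Ω
I = V / R_total = 218 / 267.1 = 0.8161 A
The full supply current passes through R1: P = I²R.
P_R1 = (0.8161)² × 26.1 = 17.38 W

17.4 W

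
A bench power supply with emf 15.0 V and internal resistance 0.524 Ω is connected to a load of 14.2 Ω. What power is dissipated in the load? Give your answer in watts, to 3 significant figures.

With r and R in series, I = ε/(r+R); the load dissipates I²R.
I = ε / (r + R) = 15.0 / (0.524 + 14.2) = 1.019 A
P_load = I² R = (1.019)² × 14.2 = 14.74 W

14.7 W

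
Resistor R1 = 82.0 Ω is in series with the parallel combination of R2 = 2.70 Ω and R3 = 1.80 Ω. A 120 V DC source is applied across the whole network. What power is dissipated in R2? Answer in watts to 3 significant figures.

Reduce the parallel pair to R_p first; the network is then a simple series string.
R_p = (2.70×1.80)/(2.70+1.80) = 1.080 Ω
R_total = 82.0 + 1.080 = 83.08 Ω
I = V / R_total = 120 / 83.08 = 1.444 A
Voltage across the parallel pair: V_p = I × R_p = 1.444 × 1.080 = 1.560 V
With V_p across R2, its power is V_p²/R2.
P_R2 = (1.560)² / 2.70 = 0.9013 W

0.901 W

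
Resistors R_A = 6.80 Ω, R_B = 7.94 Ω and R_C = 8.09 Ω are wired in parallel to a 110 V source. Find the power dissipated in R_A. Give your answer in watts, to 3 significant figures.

Every branch has 110 V across it, so for R_A the power is simply V²/R.
P_R_A = V² / R_A = (110)² / 6.80 Ω = 1779 W

1780 W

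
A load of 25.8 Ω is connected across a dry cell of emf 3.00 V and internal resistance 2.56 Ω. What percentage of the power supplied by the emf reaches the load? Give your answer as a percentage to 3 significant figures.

Both r and R carry the same current, so the power split is just the resistance split: η = R/(R+r).
η = R / (R + r) = 25.8 / (25.8 + 2.56) = 0.9097

91.0 %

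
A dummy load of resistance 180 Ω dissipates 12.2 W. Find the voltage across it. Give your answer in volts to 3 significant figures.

46.9 V

The two known quantities fix the third via V = √(P R).
V = √(12.2 × 180) = 46.86 V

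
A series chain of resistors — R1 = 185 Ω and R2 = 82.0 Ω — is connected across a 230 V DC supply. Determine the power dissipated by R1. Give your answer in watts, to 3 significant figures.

137 W

Series elements share the same current, so find I first, then use P = I²R.
R_total = 185 + 82.0 = 267.0 Ω
I = V / R_total = 230 / 267.0 = 0.8614 A
P_R1 = I² × R1 = (0.8614)² × 185 = 137.3 W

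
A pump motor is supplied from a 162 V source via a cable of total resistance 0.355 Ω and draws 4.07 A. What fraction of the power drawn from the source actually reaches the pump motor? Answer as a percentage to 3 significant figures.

The cable carries the full 4.07 A.
P_line = I² R_line = (4.070)² × 0.355 = 5.881 W
P_source = V I = 162 × 4.070 = 659.3 W; P_load = 653.5 W
η = P_load / P_source = 653.5 / 659.3 = 0.9911

99.1 %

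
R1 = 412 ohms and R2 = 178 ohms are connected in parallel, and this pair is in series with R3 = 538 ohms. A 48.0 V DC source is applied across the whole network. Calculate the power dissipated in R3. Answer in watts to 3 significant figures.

Combine R1 and R2 into their parallel equivalent first, reducing the network to two series resistors.
R_p = (412×178)/(412+178) = 124.3 Ω
R_total = R_p + 538 = 124.3 + 538 = 662.3 Ω
I = V / R_total = 48.0 / 662.3 = 0.07247 A
R3 carries the full series current, so P = I²R.
P_R3 = (0.07247)² × 538 = 2.826 W

2.83 W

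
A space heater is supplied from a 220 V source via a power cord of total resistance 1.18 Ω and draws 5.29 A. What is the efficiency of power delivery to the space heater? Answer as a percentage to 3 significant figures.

The power cord carries the full 5.29 A.
P_line = I² R_line = (5.290)² × 1.18 = 33.02 W
P_source = V I = 220 × 5.290 = 1164 W; P_load = 1131 W
η = P_load / P_source = 1131 / 1164 = 0.9716

97.2 %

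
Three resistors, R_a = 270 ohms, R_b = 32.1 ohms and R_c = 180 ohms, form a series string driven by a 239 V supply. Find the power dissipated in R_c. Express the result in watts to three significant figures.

44.2 W

Every series element carries the same I. Get I from the total resistance, then P = I² × R_c.
R_total = 270 + 32.1 + 180 = 482.1 Ω
I = V / R_total = 239 / 482.1 = 0.4957 A
P_R_c = I² × R_c = (0.4957)² × 180 = 44.24 W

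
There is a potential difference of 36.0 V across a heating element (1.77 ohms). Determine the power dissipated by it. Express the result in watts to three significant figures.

732 W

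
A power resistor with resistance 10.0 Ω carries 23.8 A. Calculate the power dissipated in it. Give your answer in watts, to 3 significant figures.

5660 W

Knowing I and R, the power is just I²R — no need to find V first.
P = (23.80 A)² × 10.0 Ω = 5664 W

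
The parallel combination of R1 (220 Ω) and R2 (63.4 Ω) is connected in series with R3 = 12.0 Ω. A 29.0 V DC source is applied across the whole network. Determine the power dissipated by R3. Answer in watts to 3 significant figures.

2.69 W

First find R_p for the parallel pair, then treat R_p + R3 as a series loop.
R_p = (220×63.4)/(220+63.4) = 49.22 Ω
R_total = R_p + 12.0 = 49.22 + 12.0 = 61.22 Ω
I = V / R_total = 29.0 / 61.22 = 0.4737 A
R3 carries the full series current, so P = I²R.
P_R3 = (0.4737)² × 12.0 = 2.693 W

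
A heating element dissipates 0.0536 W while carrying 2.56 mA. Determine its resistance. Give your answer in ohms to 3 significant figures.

8180 Ω

Inverting the appropriate power form: R = P / I².
R = 0.0536 / (0.002560)² = 8179 Ω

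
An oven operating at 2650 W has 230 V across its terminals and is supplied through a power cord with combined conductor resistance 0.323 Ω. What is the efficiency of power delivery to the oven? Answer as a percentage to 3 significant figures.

98.4 %

I = P / V = 2650 / 230 = 11.52 A through the power cord.
P_line = I² R_line = (11.52)² × 0.323 = 42.88 W
P_source = P_load + P_line = 2650 + 42.88 = 2693 W
η = P_load / P_source = 2650 / 2693 = 0.9841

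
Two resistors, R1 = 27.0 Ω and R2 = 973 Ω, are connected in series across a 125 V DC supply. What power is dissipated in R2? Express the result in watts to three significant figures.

Series elements share the same current, so find I first, then use P = I²R.
R_total = 27.0 + 973 = 1000 Ω
I = V / R_total = 125 / 1000 = 0.1250 A
P_R2 = I² × R2 = (0.1250)² × 973 = 15.20 W

15.2 W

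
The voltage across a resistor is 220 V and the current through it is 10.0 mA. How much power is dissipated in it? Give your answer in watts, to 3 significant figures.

2.20 W

With V and I both given, power follows immediately from P = V I.
P = 220 V × 0.01000 A = 2.200 W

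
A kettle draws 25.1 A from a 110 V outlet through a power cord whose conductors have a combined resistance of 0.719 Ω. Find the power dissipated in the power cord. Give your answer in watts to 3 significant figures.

Line loss is just I²R for the cable — we know both I and R_line directly.
The power cord carries the full 25.1 A.
P_line = I² R_line = (25.10)² × 0.719 = 453.0 W

453 W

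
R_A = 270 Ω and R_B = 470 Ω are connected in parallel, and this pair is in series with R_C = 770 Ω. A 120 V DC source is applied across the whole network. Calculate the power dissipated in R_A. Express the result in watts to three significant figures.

Reduce the parallel combination to a single R_p; the circuit then becomes R_p in series with the remaining resistor.
R_p = (270×470)/(270+470) = 171.5 Ω
R_total = R_p + 770 = 171.5 + 770 = 941.5 Ω
I = V / R_total = 120 / 941.5 = 0.1275 A
Voltage across the parallel pair: V_p = I × R_p = 0.1275 × 171.5 = 21.86 V
Use P = V²/R for R_A with V = V_p.
P_R_A = (21.86)² / 270 = 1.769 W

1.77 W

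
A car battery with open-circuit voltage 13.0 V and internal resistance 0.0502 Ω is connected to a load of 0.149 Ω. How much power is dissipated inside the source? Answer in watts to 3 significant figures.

214 W

The internal resistance carries the same current as the load; P_int = I²r.
I = ε / (r + R) = 13.0 / (0.0502 + 0.149) = 65.26 A
P_int = I² r = (65.26)² × 0.0502 = 213.8 W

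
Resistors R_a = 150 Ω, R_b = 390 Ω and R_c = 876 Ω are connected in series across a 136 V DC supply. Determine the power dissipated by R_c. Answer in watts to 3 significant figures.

8.08 W

Since the resistors are in series they all carry the loop current I = V/R_total; the power in any one is I²R.
R_total = 150 + 390 + 876 = 1416 Ω
I = V / R_total = 136 / 1416 = 0.09605 A
P_R_c = I² × R_c = (0.09605)² × 876 = 8.081 W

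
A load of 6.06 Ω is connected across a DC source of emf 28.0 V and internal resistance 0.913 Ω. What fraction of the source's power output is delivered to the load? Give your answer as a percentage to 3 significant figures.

86.9 %

η = P_load/(P_load+P_int) = I²R/(I²R+I²r) = R/(R+r) — the I² cancels for series elements.
η = R / (R + r) = 6.06 / (6.06 + 0.913) = 0.8691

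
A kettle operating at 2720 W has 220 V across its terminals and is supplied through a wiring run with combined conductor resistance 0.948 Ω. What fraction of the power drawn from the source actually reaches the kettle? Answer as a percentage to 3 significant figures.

I = P / V = 2720 / 220 = 12.36 A through the wiring run.
P_line = I² R_line = (12.36)² × 0.948 = 144.9 W
P_source = P_load + P_line = 2720 + 144.9 = 2865 W
η = P_load / P_source = 2720 / 2865 = 0.9494

94.9 %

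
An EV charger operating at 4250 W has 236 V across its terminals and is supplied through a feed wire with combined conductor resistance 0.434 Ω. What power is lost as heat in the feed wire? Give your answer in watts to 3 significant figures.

141 W

The feed wire is a series resistance carrying the load current; its dissipation is I²R_line.
I = P / V = 4250 / 236 = 18.01 A through the feed wire.
P_line = I² R_line = (18.01)² × 0.434 = 140.7 W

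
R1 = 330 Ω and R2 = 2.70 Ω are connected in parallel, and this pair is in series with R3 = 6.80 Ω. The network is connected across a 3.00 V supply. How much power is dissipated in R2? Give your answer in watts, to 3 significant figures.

Combine R1 and R2 into their parallel equivalent first, reducing the network to two series resistors.
R_p = (330×2.70)/(330+2.70) = 2.678 Ω
R_total = R_p + 6.80 = 2.678 + 6.80 = 9.478 Ω
I = V / R_total = 3.00 / 9.478 = 0.3165 A
Voltage across the parallel pair: V_p = I × R_p = 0.3165 × 2.678 = 0.8477 V
R2 sits across V_p; its power is V_p²/R.
P_R2 = (0.8477)² / 2.70 = 0.2661 W

0.266 W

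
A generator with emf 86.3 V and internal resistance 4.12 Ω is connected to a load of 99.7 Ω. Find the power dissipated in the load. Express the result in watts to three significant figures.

68.9 W

Find the circuit current first, then P = I²R for the load (series elements share I).
I = ε / (r + R) = 86.3 / (4.12 + 99.7) = 0.8312 A
P_load = I² R = (0.8312)² × 99.7 = 68.89 W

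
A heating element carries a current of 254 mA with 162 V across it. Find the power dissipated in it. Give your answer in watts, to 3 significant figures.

41.1 W

V and I are known directly — P = V I, no intermediate step needed.
P = 162 V × 0.2540 A = 41.15 W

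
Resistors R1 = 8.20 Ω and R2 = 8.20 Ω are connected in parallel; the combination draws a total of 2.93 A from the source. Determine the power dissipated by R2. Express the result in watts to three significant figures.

Only the total current is stated, so first find the parallel equivalent to get the voltage across the combination.
1/R_eq = 1/8.20 + 1/8.20 ⇒ R_eq = 4.100 Ω
V = I_total × R_eq = 2.930 × 4.100 = 12.01 V
P_R2 = V² / R2 = (12.01)² / 8.20 = 17.60 W

17.6 W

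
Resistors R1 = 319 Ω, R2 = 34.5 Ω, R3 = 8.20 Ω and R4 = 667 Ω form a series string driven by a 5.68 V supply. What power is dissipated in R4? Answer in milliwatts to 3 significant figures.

20.3 mW

Series elements share the same current, so find I first, then use P = I²R.
R_total = 319 + 34.5 + 8.20 + 667 = 1029 Ω
I = V / R_total = 5.68 / 1029 = 0.005522 A
P_R4 = I² × R4 = (0.005522)² × 667 = 0.02034 W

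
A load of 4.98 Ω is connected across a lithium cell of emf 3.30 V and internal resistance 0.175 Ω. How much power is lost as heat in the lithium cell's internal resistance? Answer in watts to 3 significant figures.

The internal resistance carries the same current as the load; P_int = I²r.
I = ε / (r + R) = 3.30 / (0.175 + 4.98) = 0.6402 A
P_int = I² r = (0.6402)² × 0.175 = 0.07171 W

0.0717 W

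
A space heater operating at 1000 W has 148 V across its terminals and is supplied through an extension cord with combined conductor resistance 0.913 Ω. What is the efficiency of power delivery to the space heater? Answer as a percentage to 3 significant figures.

96.0 %

I = P / V = 1000 / 148 = 6.757 A through the extension cord.
P_line = I² R_line = (6.757)² × 0.913 = 41.68 W
P_source = P_load + P_line = 1000 + 41.68 = 1042 W
η = P_load / P_source = 1000 / 1042 = 0.9600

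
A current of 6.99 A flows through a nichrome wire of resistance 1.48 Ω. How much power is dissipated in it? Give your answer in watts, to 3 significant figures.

72.3 W

The current through and the resistance of the element are both given; use P = I²R.
P = (6.990 A)² × 1.48 Ω = 72.31 W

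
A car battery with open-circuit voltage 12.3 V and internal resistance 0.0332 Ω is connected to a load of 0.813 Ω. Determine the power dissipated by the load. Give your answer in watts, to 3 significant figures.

With r and R in series, I = ε/(r+R); the load dissipates I²R.
I = ε / (r + R) = 12.3 / (0.0332 + 0.813) = 14.54 A
P_load = I² R = (14.54)² × 0.813 = 171.8 W

172 W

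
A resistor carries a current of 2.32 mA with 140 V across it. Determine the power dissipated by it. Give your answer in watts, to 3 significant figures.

V and I are known directly — P = V I, no intermediate step needed.
P = 140 V × 0.002320 A = 0.3248 W

0.325 W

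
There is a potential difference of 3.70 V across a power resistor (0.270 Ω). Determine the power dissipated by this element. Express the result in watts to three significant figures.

Voltage and resistance are given, so P = V²/R is the one-step route.
P = (3.70 V)² / 0.270 Ω = 50.70 W

50.7 W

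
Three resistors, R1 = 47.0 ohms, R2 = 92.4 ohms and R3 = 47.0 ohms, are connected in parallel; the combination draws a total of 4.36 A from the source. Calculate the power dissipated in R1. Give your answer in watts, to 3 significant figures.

The branches share the same voltage, but only the total current is given — find V from the equivalent resistance first.
1/R_eq = 1/47.0 + 1/92.4 + 1/47.0 ⇒ R_eq = 18.74 Ω
V = I_total × R_eq = 4.360 × 18.74 = 81.69 V
P_R1 = V² / R1 = (81.69)² / 47.0 = 142.0 W

142 W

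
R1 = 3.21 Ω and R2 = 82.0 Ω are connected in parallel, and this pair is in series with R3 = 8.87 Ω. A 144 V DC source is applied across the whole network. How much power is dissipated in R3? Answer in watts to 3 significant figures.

Combine R1 and R2 into their parallel equivalent first, reducing the network to two series resistors.
R_p = (3.21×82.0)/(3.21+82.0) = 3.089 Ω
R_total = R_p + 8.87 = 3.089 + 8.87 = 11.96 Ω
I = V / R_total = 144 / 11.96 = 12.04 A
All the supply current flows through R3; use P = I²R3.
P_R3 = (12.04)² × 8.87 = 1286 W

1290 W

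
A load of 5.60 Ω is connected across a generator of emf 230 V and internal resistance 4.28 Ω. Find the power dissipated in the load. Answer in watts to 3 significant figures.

3030 W

With r and R in series, I = ε/(r+R); the load dissipates I²R.
I = ε / (r + R) = 230 / (4.28 + 5.60) = 23.28 A
P_load = I² R = (23.28)² × 5.60 = 3035 W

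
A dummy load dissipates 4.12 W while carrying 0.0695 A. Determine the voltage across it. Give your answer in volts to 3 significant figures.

59.3 V

Rearranging the power relation for the two known quantities gives V = P / I.
V = 4.12 / 0.06950 = 59.28 V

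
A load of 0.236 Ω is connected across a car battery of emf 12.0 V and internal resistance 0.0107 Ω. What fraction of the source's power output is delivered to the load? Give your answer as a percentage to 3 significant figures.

95.7 %

Efficiency is P_load / P_total. With a series r and R sharing the same I, P = I²R for each, so η = R/(R+r).
η = R / (R + r) = 0.236 / (0.236 + 0.0107) = 0.9566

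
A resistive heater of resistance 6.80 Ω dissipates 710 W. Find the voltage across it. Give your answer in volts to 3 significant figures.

69.5 V

Rearranging the power relation for the two known quantities gives V = √(P R).
V = √(710 × 6.80) = 69.48 V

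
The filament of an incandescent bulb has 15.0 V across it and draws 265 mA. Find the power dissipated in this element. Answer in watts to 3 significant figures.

Since both terminal voltage and current are stated, P = V I gives the power in one step.
P = 15.0 V × 0.2650 A = 3.975 W

3.98 W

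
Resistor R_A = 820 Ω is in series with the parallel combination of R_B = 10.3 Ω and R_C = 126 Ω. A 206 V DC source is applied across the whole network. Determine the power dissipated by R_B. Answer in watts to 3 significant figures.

0.543 W

Replace R_B and R_C with their parallel equivalent so the circuit becomes R_A in series with R_p.
R_p = (10.3×126)/(10.3+126) = 9.522 Ω
R_total = 820 + 9.522 = 829.5 Ω
I = V / R_total = 206 / 829.5 = 0.2483 A
Voltage across the parallel pair: V_p = I × R_p = 0.2483 × 9.522 = 2.365 V
With V_p across R_B, its power is V_p²/R_B.
P_R_B = (2.365)² / 10.3 = 0.5428 W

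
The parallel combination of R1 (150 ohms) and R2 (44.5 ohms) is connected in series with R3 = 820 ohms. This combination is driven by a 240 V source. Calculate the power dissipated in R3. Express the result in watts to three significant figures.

64.7 W

First find R_p for the parallel pair, then treat R_p + R3 as a series loop.
R_p = (150×44.5)/(150+44.5) = 34.32 Ω
R_total = R_p + 820 = 34.32 + 820 = 854.3 Ω
I = V / R_total = 240 / 854.3 = 0.2809 A
All the supply current flows through R3; use P = I²R3.
P_R3 = (0.2809)² × 820 = 64.71 W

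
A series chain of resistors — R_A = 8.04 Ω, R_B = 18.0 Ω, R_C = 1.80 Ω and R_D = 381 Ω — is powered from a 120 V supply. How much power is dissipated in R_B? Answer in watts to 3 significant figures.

Series elements share the same current, so find I first, then use P = I²R.
R_total = 8.04 + 18.0 + 1.80 + 381 = 408.8 Ω
I = V / R_total = 120 / 408.8 = 0.2935 A
P_R_B = I² × R_B = (0.2935)² × 18.0 = 1.551 W

1.55 W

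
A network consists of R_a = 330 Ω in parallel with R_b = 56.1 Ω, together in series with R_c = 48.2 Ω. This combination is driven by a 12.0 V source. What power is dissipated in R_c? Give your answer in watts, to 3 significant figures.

Reduce the parallel combination to a single R_p; the circuit then becomes R_p in series with the remaining resistor.
R_p = (330×56.1)/(330+56.1) = 47.95 Ω
R_total = R_p + 48.2 = 47.95 + 48.2 = 96.15 Ω
I = V / R_total = 12.0 / 96.15 = 0.1248 A
R_c carries the full series current, so P = I²R.
P_R_c = (0.1248)² × 48.2 = 0.7508 W

0.751 W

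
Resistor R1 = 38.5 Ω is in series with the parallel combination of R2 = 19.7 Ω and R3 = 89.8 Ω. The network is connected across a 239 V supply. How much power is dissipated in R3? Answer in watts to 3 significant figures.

First combine the parallel branches into one equivalent R_p, then R1 + R_p is a series pair.
R_p = (19.7×89.8)/(19.7+89.8) = 16.16 Ω
R_total = 38.5 + 16.16 = 54.66 Ω
I = V / R_total = 239 / 54.66 = 4.373 A
Voltage across the parallel pair: V_p = I × R_p = 4.373 × 16.16 = 70.65 V
R3 sees V_p directly, so P = V_p² / R3.
P_R3 = (70.65)² / 89.8 = 55.58 W

55.6 W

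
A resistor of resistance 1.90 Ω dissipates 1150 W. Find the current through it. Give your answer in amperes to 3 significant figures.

24.6 A

Rearranging the power relation for the two known quantities gives I = √(P / R).
I = √(1150 / 1.90) = 24.60 A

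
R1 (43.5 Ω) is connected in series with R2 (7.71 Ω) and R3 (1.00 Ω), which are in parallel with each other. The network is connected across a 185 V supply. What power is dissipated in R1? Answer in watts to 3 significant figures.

756 W

Collapse R2‖R3 to a single equivalent, reducing the network to two series elements.
R_p = (7.71×1.00)/(7.71+1.00) = 0.8852 Ω
R_total = 43.5 + 0.8852 = 44.39 Ω
I = V / R_total = 185 / 44.39 = 4.168 A
All the current flows through R1; use P = I²R.
P_R1 = (4.168)² × 43.5 = 755.7 W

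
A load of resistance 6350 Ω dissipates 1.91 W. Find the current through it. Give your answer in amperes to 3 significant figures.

From P = V I = I²R = V²/R, with the two given quantities we get I = √(P / R).
I = √(1.91 / 6350) = 0.01734 A

0.0173 A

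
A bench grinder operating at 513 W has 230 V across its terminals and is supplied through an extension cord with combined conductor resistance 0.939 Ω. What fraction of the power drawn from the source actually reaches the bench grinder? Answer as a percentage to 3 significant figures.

99.1 %

I = P / V = 513 / 230 = 2.230 A through the extension cord.
P_line = I² R_line = (2.230)² × 0.939 = 4.671 W
P_source = P_load + P_line = 513.0 + 4.671 = 517.7 W
η = P_load / P_source = 513.0 / 517.7 = 0.9910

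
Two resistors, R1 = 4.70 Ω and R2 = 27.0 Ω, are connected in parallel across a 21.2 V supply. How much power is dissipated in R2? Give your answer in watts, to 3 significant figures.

16.6 W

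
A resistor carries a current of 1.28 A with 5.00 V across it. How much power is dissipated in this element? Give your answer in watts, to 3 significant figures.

6.40 W

V and I are known directly — P = V I, no intermediate step needed.
P = 5.00 V × 1.280 A = 6.400 W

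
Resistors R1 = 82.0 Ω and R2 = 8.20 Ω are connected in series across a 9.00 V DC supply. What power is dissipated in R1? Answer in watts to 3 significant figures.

Every series element carries the same I. Get I from the total resistance, then P = I² × R1.
R_total = 82.0 + 8.20 = 90.20 Ω
I = V / R_total = 9.00 / 90.20 = 0.09978 A
P_R1 = I² × R1 = (0.09978)² × 82.0 = 0.8164 W

0.816 W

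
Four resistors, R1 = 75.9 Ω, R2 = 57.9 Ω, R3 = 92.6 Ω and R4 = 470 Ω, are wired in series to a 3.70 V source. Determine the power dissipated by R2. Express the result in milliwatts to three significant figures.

1.63 mW

Every series element carries the same I. Get I from the total resistance, then P = I² × R2.
R_total = 75.9 + 57.9 + 92.6 + 470 = 696.4 Ω
I = V / R_total = 3.70 / 696.4 = 0.005313 A
P_R2 = I² × R2 = (0.005313)² × 57.9 = 0.001634 W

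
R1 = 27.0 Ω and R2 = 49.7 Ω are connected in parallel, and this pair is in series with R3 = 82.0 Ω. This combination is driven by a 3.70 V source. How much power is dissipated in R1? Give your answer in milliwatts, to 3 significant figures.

Collapse the R1‖R2 pair into one equivalent R_p; then R_p and R3 form a series string.
R_p = (27.0×49.7)/(27.0+49.7) = 17.50 Ω
R_total = R_p + 82.0 = 17.50 + 82.0 = 99.50 Ω
I = V / R_total = 3.70 / 99.50 = 0.03719 A
Voltage across the parallel pair: V_p = I × R_p = 0.03719 × 17.50 = 0.6506 V
R1 has V_p across it, so P = V_p²/R1.
P_R1 = (0.6506)² / 27.0 = 0.01568 W

15.7 mW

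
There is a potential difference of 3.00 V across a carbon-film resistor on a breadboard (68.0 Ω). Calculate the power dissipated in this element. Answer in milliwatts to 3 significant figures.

V and R are stated; P = V²/R avoids computing the current.
P = (3.00 V)² / 68.0 Ω = 0.1324 W

132 mW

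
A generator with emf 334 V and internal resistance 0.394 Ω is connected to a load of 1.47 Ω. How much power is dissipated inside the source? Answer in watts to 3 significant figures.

The source's internal resistance is just another series element carrying I; its dissipation is I²r.
I = ε / (r + R) = 334 / (0.394 + 1.47) = 179.2 A
P_int = I² r = (179.2)² × 0.394 = 12650 W

12700 W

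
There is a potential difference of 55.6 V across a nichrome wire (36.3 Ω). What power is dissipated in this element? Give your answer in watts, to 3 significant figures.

85.2 W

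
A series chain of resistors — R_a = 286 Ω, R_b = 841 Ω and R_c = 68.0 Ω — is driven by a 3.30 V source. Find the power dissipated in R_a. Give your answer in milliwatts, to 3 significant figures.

Every series element carries the same I. Get I from the total resistance, then P = I² × R_a.
R_total = 286 + 841 + 68.0 = 1195 Ω
I = V / R_total = 3.30 / 1195 = 0.002762 A
P_R_a = I² × R_a = (0.002762)² × 286 = 0.002181 W

2.18 mW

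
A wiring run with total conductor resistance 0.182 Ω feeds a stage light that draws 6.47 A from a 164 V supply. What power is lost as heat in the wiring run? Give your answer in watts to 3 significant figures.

7.62 W

The wiring run is a series resistance carrying the load current; its dissipation is I²R_line.
The wiring run carries the full 6.47 A.
P_line = I² R_line = (6.470)² × 0.182 = 7.619 W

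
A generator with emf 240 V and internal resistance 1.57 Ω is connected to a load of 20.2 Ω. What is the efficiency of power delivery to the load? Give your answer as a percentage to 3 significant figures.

92.8 %

Efficiency is P_load / P_total. With a series r and R sharing the same I, P = I²R for each, so η = R/(R+r).
η = R / (R + r) = 20.2 / (20.2 + 1.57) = 0.9279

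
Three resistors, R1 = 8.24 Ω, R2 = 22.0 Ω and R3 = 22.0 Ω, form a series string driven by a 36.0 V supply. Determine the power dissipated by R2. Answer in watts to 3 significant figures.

10.4 W

Every series element carries the same I. Get I from the total resistance, then P = I² × R2.
R_total = 8.24 + 22.0 + 22.0 = 52.24 Ω
I = V / R_total = 36.0 / 52.24 = 0.6891 A
P_R2 = I² × R2 = (0.6891)² × 22.0 = 10.45 W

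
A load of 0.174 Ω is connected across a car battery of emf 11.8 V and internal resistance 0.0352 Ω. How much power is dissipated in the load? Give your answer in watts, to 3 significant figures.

554 W

Load and internal resistance form a series loop — compute the loop current, then the load power via I²R.
I = ε / (r + R) = 11.8 / (0.0352 + 0.174) = 56.41 A
P_load = I² R = (56.41)² × 0.174 = 553.6 W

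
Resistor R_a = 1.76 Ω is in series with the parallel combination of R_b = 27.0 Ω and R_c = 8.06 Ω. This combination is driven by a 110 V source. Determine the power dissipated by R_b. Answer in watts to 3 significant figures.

First combine the parallel branches into one equivalent R_p, then R_a + R_p is a series pair.
R_p = (27.0×8.06)/(27.0+8.06) = 6.207 Ω
R_total = 1.76 + 6.207 = 7.967 Ω
I = V / R_total = 110 / 7.967 = 13.81 A
Voltage across the parallel pair: V_p = I × R_p = 13.81 × 6.207 = 85.70 V
R_b is across V_p, so use P = V²/R for that branch.
P_R_b = (85.70)² / 27.0 = 272.0 W

272 W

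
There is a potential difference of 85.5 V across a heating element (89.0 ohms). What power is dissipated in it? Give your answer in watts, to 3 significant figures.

82.1 W

We know the drop across the element and its resistance — P = V²/R, one step.
P = (85.5 V)² / 89.0 Ω = 82.14 W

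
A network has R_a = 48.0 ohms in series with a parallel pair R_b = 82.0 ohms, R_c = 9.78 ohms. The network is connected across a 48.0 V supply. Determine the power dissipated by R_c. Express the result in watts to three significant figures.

5.59 W

Reduce the parallel pair to R_p first; the network is then a simple series string.
R_p = (82.0×9.78)/(82.0+9.78) = 8.738 Ω
R_total = 48.0 + 8.738 = 56.74 Ω
I = V / R_total = 48.0 / 56.74 = 0.8460 A
Voltage across the parallel pair: V_p = I × R_p = 0.8460 × 8.738 = 7.392 V
With V_p across R_c, its power is V_p²/R_c.
P_R_c = (7.392)² / 9.78 = 5.587 W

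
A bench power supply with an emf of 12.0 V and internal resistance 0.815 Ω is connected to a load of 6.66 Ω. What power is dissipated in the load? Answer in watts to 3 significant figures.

With r and R in series, I = ε/(r+R); the load dissipates I²R.
I = ε / (r + R) = 12.0 / (0.815 + 6.66) = 1.605 A
P_load = I² R = (1.605)² × 6.66 = 17.16 W

17.2 W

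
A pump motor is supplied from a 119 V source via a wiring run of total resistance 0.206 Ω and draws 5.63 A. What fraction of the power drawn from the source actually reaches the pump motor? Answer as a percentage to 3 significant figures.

99.0 %

The wiring run carries the full 5.63 A.
P_line = I² R_line = (5.630)² × 0.206 = 6.530 W
P_source = V I = 119 × 5.630 = 670.0 W; P_load = 663.4 W
η = P_load / P_source = 663.4 / 670.0 = 0.9903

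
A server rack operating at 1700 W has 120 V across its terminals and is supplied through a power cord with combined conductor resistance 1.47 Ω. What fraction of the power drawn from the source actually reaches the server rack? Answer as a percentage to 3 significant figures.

I = P / V = 1700 / 120 = 14.17 A through the power cord.
P_line = I² R_line = (14.17)² × 1.47 = 295.0 W
P_source = P_load + P_line = 1700 + 295.0 = 1995 W
η = P_load / P_source = 1700 / 1995 = 0.8521

85.2 %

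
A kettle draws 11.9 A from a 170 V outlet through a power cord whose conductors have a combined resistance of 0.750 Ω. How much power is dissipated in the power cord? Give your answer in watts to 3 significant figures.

The power cord is a series resistance carrying the load current; its dissipation is I²R_line.
The power cord carries the full 11.9 A.
P_line = I² R_line = (11.90)² × 0.750 = 106.2 W

106 W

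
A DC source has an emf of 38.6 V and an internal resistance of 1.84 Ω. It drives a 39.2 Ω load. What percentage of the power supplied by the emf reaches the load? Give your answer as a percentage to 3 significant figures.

Both r and R carry the same current, so the power split is just the resistance split: η = R/(R+r).
η = R / (R + r) = 39.2 / (39.2 + 1.84) = 0.9552

95.5 %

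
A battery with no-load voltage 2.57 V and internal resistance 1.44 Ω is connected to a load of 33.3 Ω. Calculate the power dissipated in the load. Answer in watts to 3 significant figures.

Load and internal resistance form a series loop — compute the loop current, then the load power via I²R.
I = ε / (r + R) = 2.57 / (1.44 + 33.3) = 0.07398 A
P_load = I² R = (0.07398)² × 33.3 = 0.1822 W

0.182 W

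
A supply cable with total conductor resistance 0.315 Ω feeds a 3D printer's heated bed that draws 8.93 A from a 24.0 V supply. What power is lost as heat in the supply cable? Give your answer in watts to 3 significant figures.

25.1 W

Line loss is just I²R for the cable — we know both I and R_line directly.
The supply cable carries the full 8.93 A.
P_line = I² R_line = (8.930)² × 0.315 = 25.12 W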